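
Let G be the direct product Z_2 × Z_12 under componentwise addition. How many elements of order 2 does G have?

3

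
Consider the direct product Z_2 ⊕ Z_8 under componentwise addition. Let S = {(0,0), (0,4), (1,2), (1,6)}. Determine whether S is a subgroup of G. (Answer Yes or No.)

|S| = 4 divides |G| = 16, consistent with Lagrange.
S contains the identity, every element's inverse is in S, and S is closed under +: it is a subgroup.
In fact S = ⟨(1,6)⟩.

Yes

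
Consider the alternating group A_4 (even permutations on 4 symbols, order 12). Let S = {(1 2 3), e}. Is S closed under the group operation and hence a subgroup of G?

(1 2 3) ∈ S but its inverse (1 3 2) ∉ S, so S is not a subgroup.

No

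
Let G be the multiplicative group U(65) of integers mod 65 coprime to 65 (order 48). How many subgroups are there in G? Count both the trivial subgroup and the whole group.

|G| = 48, so by Lagrange every subgroup order divides 48. Divisors: 1, 2, 3, 4, 6, 8, 12, 16, 24, 48.
Subgroups by order — order 1: 1; order 2: 3; order 3: 1; order 4: 7; order 6: 3; order 8: 3; order 12: 7; order 16: 1; order 24: 3; order 48: 1.
Total: 1 + 3 + 1 + 7 + 3 + 3 + 7 + 1 + 3 + 1 = 30.

30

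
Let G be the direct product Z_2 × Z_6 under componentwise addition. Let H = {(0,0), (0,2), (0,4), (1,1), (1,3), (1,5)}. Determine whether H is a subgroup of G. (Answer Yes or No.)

Yes

|H| = 6 divides |G| = 12, consistent with Lagrange.
H contains the identity, every element's inverse is in H, and H is closed under +: it is a subgroup.
In fact H = ⟨(1,5)⟩.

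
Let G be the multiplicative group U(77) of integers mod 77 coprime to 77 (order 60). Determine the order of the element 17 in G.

30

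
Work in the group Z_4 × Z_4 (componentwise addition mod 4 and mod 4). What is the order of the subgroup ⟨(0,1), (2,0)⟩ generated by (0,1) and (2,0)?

8

|⟨(0,1)⟩| = 4 and |⟨(2,0)⟩| = 2, so |H| is a multiple of lcm(4, 2) = 4 and divides |G| = 16.
Closing under the operation: H = {(0,0), (0,1), (0,2), (0,3), (2,0), (2,1), (2,2), (2,3)}, so |H| = 8.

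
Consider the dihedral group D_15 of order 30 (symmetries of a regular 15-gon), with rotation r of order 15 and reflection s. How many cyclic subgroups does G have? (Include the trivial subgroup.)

Group the elements of G by the cyclic subgroup they generate; each cyclic subgroup of order d accounts for φ(d) elements.
Cyclic subgroups by order — order 1: 1; order 2: 15; order 3: 1; order 5: 1; order 15: 1.
Total: 19.

19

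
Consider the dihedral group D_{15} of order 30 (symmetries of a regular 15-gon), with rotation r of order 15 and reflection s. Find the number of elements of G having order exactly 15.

8

The elements of order 15 are: r, r^2, r^4, r^7, r^8, r^11, r^13, r^14.
That's 8.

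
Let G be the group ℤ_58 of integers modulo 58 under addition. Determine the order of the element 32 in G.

In ℤ_58, the order of an element a is n/gcd(a, n).
gcd(32, 58) = 2, so |⟨32⟩| = 58/2 = 29.

29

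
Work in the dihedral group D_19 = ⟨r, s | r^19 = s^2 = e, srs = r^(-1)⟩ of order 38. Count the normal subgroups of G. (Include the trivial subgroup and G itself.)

3

G has 22 subgroups. Checking conjugation-invariance by order — order 1: 1/1 normal; order 2: 0/19 normal; order 19: 1/1 normal; order 38: 1/1 normal.
Total normal subgroups: 3.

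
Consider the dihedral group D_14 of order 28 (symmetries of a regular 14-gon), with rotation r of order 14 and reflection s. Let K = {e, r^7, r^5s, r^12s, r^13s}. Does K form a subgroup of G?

|K| = 5 does not divide |G| = 28, so by Lagrange K is not a subgroup.

No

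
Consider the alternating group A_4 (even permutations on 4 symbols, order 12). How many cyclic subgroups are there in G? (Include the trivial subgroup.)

Each element a generates a cyclic subgroup ⟨a⟩; distinct elements may generate the same one (a cyclic group of order d has φ(d) generators).
Cyclic subgroups by order — order 1: 1; order 2: 3; order 3: 4.
Total: 8.

8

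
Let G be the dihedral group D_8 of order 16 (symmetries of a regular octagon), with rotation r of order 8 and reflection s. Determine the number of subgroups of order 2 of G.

|G| = 16 and 2 | 16, so subgroups of order 2 are possible by Lagrange.
The subgroups of order 2 are: {e, r^2s}; {e, r^3s}; {e, r^4}; {e, r^4s}; … (9 in all).
So G has 9 subgroups of order 2.

9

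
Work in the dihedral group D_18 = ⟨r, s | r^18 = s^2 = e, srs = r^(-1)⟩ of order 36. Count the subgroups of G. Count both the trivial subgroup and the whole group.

|G| = 36, so by Lagrange every subgroup order divides 36. Divisors: 1, 2, 3, 4, 6, 9, 12, 18, 36.
Subgroups by order — order 1: 1; order 2: 19; order 3: 1; order 4: 9; order 6: 7; order 9: 1; order 12: 3; order 18: 3; order 36: 1.
Total: 1 + 19 + 1 + 9 + 7 + 1 + 3 + 3 + 1 = 45.

45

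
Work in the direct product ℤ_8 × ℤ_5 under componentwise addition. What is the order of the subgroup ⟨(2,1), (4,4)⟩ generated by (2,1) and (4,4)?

|⟨(2,1)⟩| = 20 and |⟨(4,4)⟩| = 10, so |H| is a multiple of lcm(20, 10) = 20 and divides |G| = 40.
Closing under the operation: H = {(0,0), (0,1), (0,2), (0,3), (0,4), (2,0), (2,1), (2,2), (2,3), (2,4), (4,0), (4,1), (4,2), (4,3), (4,4), (6,0), (6,1), (6,2), (6,3), (6,4)}, so |H| = 20.

20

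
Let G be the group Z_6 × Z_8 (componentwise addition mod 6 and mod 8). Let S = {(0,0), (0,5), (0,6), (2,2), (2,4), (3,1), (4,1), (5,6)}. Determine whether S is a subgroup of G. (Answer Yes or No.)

No

(2,4) ∈ S but its inverse (4,4) ∉ S, so S is not a subgroup.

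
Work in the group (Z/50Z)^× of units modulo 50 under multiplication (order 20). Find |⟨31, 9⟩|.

|⟨31⟩| = 5 and |⟨9⟩| = 10, so |H| is a multiple of lcm(5, 10) = 10 and divides |G| = 20.
Closing under the operation: H = {1, 9, 11, 19, 21, 29, 31, 39, 41, 49}, so |H| = 10.

10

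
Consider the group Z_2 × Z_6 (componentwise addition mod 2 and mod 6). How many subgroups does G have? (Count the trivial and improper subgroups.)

10

|G| = 12, so by Lagrange every subgroup order divides 12. Divisors: 1, 2, 3, 4, 6, 12.
Subgroups by order — order 1: 1; order 2: 3; order 3: 1; order 4: 1; order 6: 3; order 12: 1.
Total: 1 + 3 + 1 + 1 + 3 + 1 = 10.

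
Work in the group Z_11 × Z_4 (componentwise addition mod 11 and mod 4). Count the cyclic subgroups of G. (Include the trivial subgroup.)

Group the elements of G by the cyclic subgroup they generate; each cyclic subgroup of order d accounts for φ(d) elements.
Cyclic subgroups by order — order 1: 1; order 2: 1; order 4: 1; order 11: 1; order 22: 1; order 44: 1.
Total: 6.

6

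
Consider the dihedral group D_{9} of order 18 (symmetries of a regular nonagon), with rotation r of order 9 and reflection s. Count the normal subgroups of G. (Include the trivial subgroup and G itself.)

4

G has 16 subgroups. Checking conjugation-invariance by order — order 1: 1/1 normal; order 2: 0/9 normal; order 3: 1/1 normal; order 6: 0/3 normal; order 9: 1/1 normal; order 18: 1/1 normal.
Total normal subgroups: 4.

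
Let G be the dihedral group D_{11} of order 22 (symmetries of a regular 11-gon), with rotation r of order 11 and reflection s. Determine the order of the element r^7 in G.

11

Computing powers of r^7: the smallest k with (r^7)^k = e is k = 11.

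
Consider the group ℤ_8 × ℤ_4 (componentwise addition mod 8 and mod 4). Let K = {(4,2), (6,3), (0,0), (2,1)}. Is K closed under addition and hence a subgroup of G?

Yes

|K| = 4 divides |G| = 32, consistent with Lagrange.
K contains the identity, every element's inverse is in K, and K is closed under +: it is a subgroup.
In fact K = ⟨(6,3)⟩.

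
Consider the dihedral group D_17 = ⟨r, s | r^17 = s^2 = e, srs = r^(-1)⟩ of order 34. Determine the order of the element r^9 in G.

17

Computing powers of r^9: the smallest k with (r^9)^k = e is k = 17.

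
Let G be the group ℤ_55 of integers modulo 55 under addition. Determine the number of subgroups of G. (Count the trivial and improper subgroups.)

Subgroups of the cyclic group ℤ_55 correspond bijectively to divisors of 55.
Divisors of 55: 1, 5, 11, 55.
So ℤ_55 has 4 subgroups.

4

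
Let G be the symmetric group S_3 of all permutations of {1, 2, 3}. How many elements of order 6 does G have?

0

No element of G has order 6 (even though 6 | 6).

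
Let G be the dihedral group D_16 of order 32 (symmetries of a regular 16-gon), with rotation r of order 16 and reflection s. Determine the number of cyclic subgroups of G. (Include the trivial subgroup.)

21

A cyclic subgroup of order d is generated by each of its φ(d) elements of order d, so the cyclic subgroups of order d number (#elements of order d)/φ(d).
Cyclic subgroups by order — order 1: 1; order 2: 17; order 4: 1; order 8: 1; order 16: 1.
Total: 21.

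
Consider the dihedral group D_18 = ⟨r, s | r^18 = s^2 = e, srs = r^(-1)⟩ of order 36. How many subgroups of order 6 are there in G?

7

|G| = 36 and 6 | 36, so subgroups of order 6 are possible by Lagrange.
The subgroups of order 6 are: {e, r^6, r^12, r^4s, r^10s, r^16s}; {e, r^6, r^12, r^5s, r^11s, r^17s}; {e, r^6, r^12, s, r^6s, r^12s}; {e, r^6, r^12, rs, r^7s, r^13s}; … (7 in all).
So G has 7 subgroups of order 6.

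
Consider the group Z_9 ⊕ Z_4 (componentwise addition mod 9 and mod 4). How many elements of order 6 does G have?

2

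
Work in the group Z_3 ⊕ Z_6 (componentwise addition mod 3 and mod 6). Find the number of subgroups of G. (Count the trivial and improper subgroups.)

12

|G| = 18, so by Lagrange every subgroup order divides 18. Divisors: 1, 2, 3, 6, 9, 18.
Subgroups by order — order 1: 1; order 2: 1; order 3: 4; order 6: 4; order 9: 1; order 18: 1.
Total: 1 + 1 + 4 + 4 + 1 + 1 = 12.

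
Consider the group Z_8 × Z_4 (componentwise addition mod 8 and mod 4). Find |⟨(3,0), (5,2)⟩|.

16

|⟨(3,0)⟩| = 8 and |⟨(5,2)⟩| = 8, so |H| is a multiple of lcm(8, 8) = 8 and divides |G| = 32.
Closing under the operation: H = {(0,0), (0,2), (1,0), (1,2), (2,0), (2,2), (3,0), (3,2), (4,0), (4,2), (5,0), (5,2), (6,0), (6,2), (7,0), (7,2)}, so |H| = 16.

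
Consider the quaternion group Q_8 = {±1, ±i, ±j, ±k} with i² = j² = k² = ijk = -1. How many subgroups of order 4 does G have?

3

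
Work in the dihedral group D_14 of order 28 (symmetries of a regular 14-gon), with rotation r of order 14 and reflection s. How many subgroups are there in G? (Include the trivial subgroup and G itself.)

28

|G| = 28, so by Lagrange every subgroup order divides 28. Divisors: 1, 2, 4, 7, 14, 28.
Subgroups by order — order 1: 1; order 2: 15; order 4: 7; order 7: 1; order 14: 3; order 28: 1.
Total: 1 + 15 + 7 + 1 + 3 + 1 = 28.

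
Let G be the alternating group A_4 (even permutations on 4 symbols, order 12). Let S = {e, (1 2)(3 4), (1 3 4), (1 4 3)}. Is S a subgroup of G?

No

Closure fails: (1 4 3) ∘ (1 2)(3 4) = (1 2 4) ∉ S. So S is not a subgroup.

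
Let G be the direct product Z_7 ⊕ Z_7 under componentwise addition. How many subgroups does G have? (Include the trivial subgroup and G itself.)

|G| = 49, so by Lagrange every subgroup order divides 49. Divisors: 1, 7, 49.
Subgroups by order — order 1: 1; order 7: 8; order 49: 1.
Total: 1 + 8 + 1 = 10.

10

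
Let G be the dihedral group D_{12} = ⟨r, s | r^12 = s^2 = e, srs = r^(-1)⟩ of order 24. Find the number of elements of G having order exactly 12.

The elements of order 12 are: r, r^5, r^7, r^11.
That's 4.

4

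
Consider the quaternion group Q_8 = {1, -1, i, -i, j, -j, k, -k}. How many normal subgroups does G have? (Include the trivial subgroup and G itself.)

6

G has 6 subgroups. Checking conjugation-invariance by order — order 1: 1/1 normal; order 2: 1/1 normal; order 4: 3/3 normal; order 8: 1/1 normal.
Total normal subgroups: 6.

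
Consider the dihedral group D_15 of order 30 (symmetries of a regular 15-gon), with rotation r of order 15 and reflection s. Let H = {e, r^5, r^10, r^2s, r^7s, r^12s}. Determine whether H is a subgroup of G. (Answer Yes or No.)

Yes

|H| = 6 divides |G| = 30, consistent with Lagrange.
H contains the identity, every element's inverse is in H, and H is closed under ·: it is a subgroup.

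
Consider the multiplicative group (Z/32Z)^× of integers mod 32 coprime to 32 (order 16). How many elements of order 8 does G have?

The elements of order 8 are: 3, 5, 11, 13, 19, 21, 27, 29.
That's 8.

8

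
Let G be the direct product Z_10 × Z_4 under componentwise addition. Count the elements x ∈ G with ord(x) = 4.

An element (a,b) has order lcm(ord(a), ord(b)); count pairs with lcm equal to 4.
Enumerating gives 4 such elements.

4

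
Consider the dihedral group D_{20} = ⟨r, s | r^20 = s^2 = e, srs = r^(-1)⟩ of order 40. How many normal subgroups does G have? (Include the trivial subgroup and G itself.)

G has 48 subgroups. Checking conjugation-invariance by order — order 1: 1/1 normal; order 2: 1/21 normal; order 4: 1/11 normal; order 5: 1/1 normal; order 8: 0/5 normal; order 10: 1/5 normal; order 20: 3/3 normal; order 40: 1/1 normal.
Total normal subgroups: 9.

9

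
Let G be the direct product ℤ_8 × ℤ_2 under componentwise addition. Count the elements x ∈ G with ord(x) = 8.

8

An element (a,b) has order lcm(ord(a), ord(b)); count pairs with lcm equal to 8.
Enumerating gives 8 such elements.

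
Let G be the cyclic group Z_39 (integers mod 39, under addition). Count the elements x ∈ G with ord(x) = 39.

24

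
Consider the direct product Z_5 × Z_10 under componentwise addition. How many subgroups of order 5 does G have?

|G| = 50 and 5 | 50, so subgroups of order 5 are possible by Lagrange.
The subgroups of order 5 are: {(0,0), (0,2), (0,4), (0,6), (0,8)}; {(0,0), (1,0), (2,0), (3,0), (4,0)}; {(0,0), (1,2), (2,4), (3,6), (4,8)}; {(0,0), (1,4), (2,8), (3,2), (4,6)}; … (6 in all).
So G has 6 subgroups of order 5.

6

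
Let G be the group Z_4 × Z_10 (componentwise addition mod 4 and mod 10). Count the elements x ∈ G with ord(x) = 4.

4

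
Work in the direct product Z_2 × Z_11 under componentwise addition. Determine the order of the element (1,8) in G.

22

The order of (1,8) in Z_2 × Z_11 is lcm(ord(1) in Z_2, ord(8) in Z_11).
ord(1) = 2 and ord(8) = 11, so |⟨(1,8)⟩| = lcm(2, 11) = 22.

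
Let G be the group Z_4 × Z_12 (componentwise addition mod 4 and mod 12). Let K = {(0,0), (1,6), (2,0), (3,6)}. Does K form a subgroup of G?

Yes

|K| = 4 divides |G| = 48, consistent with Lagrange.
K contains the identity, every element's inverse is in K, and K is closed under +: it is a subgroup.
In fact K = ⟨(1,6)⟩.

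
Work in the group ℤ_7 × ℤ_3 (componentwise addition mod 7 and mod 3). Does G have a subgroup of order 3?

3 | 21. A subgroup of order 3 is {(0,0), (0,1), (0,2)}.

Yes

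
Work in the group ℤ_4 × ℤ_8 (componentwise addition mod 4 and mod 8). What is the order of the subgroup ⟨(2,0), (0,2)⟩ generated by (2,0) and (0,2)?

8

|⟨(2,0)⟩| = 2 and |⟨(0,2)⟩| = 4, so |H| is a multiple of lcm(2, 4) = 4 and divides |G| = 32.
Closing under the operation: H = {(0,0), (0,2), (0,4), (0,6), (2,0), (2,2), (2,4), (2,6)}, so |H| = 8.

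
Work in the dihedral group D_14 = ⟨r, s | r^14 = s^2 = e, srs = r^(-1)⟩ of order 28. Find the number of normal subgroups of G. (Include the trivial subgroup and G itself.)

G has 28 subgroups. Checking conjugation-invariance by order — order 1: 1/1 normal; order 2: 1/15 normal; order 4: 0/7 normal; order 7: 1/1 normal; order 14: 3/3 normal; order 28: 1/1 normal.
Total normal subgroups: 7.

7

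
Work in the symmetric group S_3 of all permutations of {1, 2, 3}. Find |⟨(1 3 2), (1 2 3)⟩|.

|⟨(1 3 2)⟩| = 3 and |⟨(1 2 3)⟩| = 3, so |H| is a multiple of lcm(3, 3) = 3 and divides |G| = 6.
Closing under the operation: H = {e, (1 2 3), (1 3 2)}, so |H| = 3.

3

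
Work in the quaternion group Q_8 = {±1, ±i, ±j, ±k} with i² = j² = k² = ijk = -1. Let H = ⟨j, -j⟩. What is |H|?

|⟨j⟩| = 4 and |⟨-j⟩| = 4, so |H| is a multiple of lcm(4, 4) = 4 and divides |G| = 8.
Closing under the operation: H = {1, -1, j, -j}, so |H| = 4.

4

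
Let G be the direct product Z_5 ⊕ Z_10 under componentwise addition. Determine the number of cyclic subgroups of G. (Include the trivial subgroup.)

14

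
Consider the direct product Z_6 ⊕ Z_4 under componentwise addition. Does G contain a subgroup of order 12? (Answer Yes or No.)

12 | 24. A subgroup of order 12 is {(0,0), (0,1), (0,2), (0,3), (2,0), (2,1), (2,2), (2,3), (4,0), (4,1), (4,2), (4,3)}.

Yes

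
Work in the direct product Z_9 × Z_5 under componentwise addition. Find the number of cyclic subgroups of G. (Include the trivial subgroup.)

Group the elements of G by the cyclic subgroup they generate; each cyclic subgroup of order d accounts for φ(d) elements.
Cyclic subgroups by order — order 1: 1; order 3: 1; order 5: 1; order 9: 1; order 15: 1; order 45: 1.
Total: 6.

6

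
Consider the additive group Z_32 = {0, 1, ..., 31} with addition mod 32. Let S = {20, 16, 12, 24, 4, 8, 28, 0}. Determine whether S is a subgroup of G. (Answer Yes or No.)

|S| = 8 divides |G| = 32, consistent with Lagrange.
S contains the identity, every element's inverse is in S, and S is closed under +: it is a subgroup.
In fact S = ⟨4⟩.

Yes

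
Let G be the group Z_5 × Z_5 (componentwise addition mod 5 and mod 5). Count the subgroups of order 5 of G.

6

|G| = 25 and 5 | 25, so subgroups of order 5 are possible by Lagrange.
The subgroups of order 5 are: {(0,0), (0,1), (0,2), (0,3), (0,4)}; {(0,0), (1,0), (2,0), (3,0), (4,0)}; {(0,0), (1,1), (2,2), (3,3), (4,4)}; {(0,0), (1,2), (2,4), (3,1), (4,3)}; … (6 in all).
So G has 6 subgroups of order 5.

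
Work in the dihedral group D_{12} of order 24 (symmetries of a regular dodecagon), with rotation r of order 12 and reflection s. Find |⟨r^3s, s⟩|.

8

|⟨r^3s⟩| = 2 and |⟨s⟩| = 2, so |H| is a multiple of lcm(2, 2) = 2 and divides |G| = 24.
Closing under the operation: H = {e, r^3, r^6, r^9, s, r^3s, r^6s, r^9s}, so |H| = 8.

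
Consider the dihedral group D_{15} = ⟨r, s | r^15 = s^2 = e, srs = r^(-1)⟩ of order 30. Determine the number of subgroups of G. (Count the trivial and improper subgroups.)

|G| = 30, so by Lagrange every subgroup order divides 30. Divisors: 1, 2, 3, 5, 6, 10, 15, 30.
Subgroups by order — order 1: 1; order 2: 15; order 3: 1; order 5: 1; order 6: 5; order 10: 3; order 15: 1; order 30: 1.
Total: 1 + 15 + 1 + 1 + 5 + 3 + 1 + 1 = 28.

28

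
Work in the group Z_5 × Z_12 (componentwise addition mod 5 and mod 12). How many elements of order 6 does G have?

2

An element (a,b) has order lcm(ord(a), ord(b)); count pairs with lcm equal to 6.
Enumerating gives 2 such elements.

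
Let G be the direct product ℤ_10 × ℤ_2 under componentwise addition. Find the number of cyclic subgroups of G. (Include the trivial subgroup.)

8

Group the elements of G by the cyclic subgroup they generate; each cyclic subgroup of order d accounts for φ(d) elements.
Cyclic subgroups by order — order 1: 1; order 2: 3; order 5: 1; order 10: 3.
Total: 8.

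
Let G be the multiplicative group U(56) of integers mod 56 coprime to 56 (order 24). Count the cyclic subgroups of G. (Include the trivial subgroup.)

Each element a generates a cyclic subgroup ⟨a⟩; distinct elements may generate the same one (a cyclic group of order d has φ(d) generators).
Cyclic subgroups by order — order 1: 1; order 2: 7; order 3: 1; order 6: 7.
Total: 16.

16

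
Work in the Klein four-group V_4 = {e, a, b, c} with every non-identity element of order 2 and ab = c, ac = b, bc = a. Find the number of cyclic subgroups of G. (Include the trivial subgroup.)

Each element a generates a cyclic subgroup ⟨a⟩; distinct elements may generate the same one (a cyclic group of order d has φ(d) generators).
Cyclic subgroups by order — order 1: 1; order 2: 3.
Total: 4.

4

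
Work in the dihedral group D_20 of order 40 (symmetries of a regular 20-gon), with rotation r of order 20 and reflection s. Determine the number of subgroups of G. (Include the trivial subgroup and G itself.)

48

|G| = 40, so by Lagrange every subgroup order divides 40. Divisors: 1, 2, 4, 5, 8, 10, 20, 40.
Subgroups by order — order 1: 1; order 2: 21; order 4: 11; order 5: 1; order 8: 5; order 10: 5; order 20: 3; order 40: 1.
Total: 1 + 21 + 11 + 1 + 5 + 5 + 3 + 1 = 48.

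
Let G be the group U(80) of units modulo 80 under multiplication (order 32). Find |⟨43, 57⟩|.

16

|⟨43⟩| = 4 and |⟨57⟩| = 4, so |H| is a multiple of lcm(4, 4) = 4 and divides |G| = 32.
Closing under the operation: H = {1, 3, 9, 11, 17, 19, 27, 33, 41, 43, 49, 51, 57, 59, 67, 73}, so |H| = 16.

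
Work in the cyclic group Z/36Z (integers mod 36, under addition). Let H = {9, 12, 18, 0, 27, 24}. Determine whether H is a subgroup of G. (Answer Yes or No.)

Closure fails: 18 + 24 = 6 ∉ H. So H is not a subgroup.

No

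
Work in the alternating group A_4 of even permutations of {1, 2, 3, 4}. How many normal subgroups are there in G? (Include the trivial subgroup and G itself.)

G has 10 subgroups. Checking conjugation-invariance by order — order 1: 1/1 normal; order 2: 0/3 normal; order 3: 0/4 normal; order 4: 1/1 normal; order 12: 1/1 normal.
Total normal subgroups: 3.

3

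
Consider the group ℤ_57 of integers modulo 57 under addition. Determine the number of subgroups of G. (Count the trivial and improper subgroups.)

Subgroups of the cyclic group ℤ_57 correspond bijectively to divisors of 57.
Divisors of 57: 1, 3, 19, 57.
So ℤ_57 has 4 subgroups.

4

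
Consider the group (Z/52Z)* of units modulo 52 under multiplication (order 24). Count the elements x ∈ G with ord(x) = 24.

0

No element of G has order 24 (even though 24 | 24).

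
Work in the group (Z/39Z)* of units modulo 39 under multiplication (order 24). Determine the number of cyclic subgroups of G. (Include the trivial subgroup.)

Group the elements of G by the cyclic subgroup they generate; each cyclic subgroup of order d accounts for φ(d) elements.
Cyclic subgroups by order — order 1: 1; order 2: 3; order 3: 1; order 4: 2; order 6: 3; order 12: 2.
Total: 12.

12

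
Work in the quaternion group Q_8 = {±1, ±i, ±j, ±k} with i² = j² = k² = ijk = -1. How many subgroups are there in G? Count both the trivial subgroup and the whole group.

6

|G| = 8, so by Lagrange every subgroup order divides 8. Divisors: 1, 2, 4, 8.
Subgroups by order — order 1: 1; order 2: 1; order 4: 3; order 8: 1.
Total: 1 + 1 + 3 + 1 = 6.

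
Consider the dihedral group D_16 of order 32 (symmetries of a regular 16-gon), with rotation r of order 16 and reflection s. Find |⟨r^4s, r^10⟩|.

16

|⟨r^4s⟩| = 2 and |⟨r^10⟩| = 8, so |H| is a multiple of lcm(2, 8) = 8 and divides |G| = 32.
Closing under the operation: H = {e, r^2, r^4, r^6, r^8, r^10, r^12, r^14, s, r^2s, r^4s, r^6s, r^8s, r^10s, r^12s, r^14s}, so |H| = 16.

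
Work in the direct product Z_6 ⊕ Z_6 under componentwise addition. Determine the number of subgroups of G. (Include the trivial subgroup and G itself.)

30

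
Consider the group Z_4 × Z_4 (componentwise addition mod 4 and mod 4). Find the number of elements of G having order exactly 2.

3

An element (a,b) has order lcm(ord(a), ord(b)); count pairs with lcm equal to 2.
Enumerating gives 3 such elements.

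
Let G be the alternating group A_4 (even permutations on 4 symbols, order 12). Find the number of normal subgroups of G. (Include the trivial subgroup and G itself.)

G has 10 subgroups. Checking conjugation-invariance by order — order 1: 1/1 normal; order 2: 0/3 normal; order 3: 0/4 normal; order 4: 1/1 normal; order 12: 1/1 normal.
Total normal subgroups: 3.

3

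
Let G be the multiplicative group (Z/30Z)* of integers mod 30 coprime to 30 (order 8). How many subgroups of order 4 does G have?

3

|G| = 8 and 4 | 8, so subgroups of order 4 are possible by Lagrange.
The subgroups of order 4 are: {1, 11, 19, 29}; {1, 7, 13, 19}; {1, 17, 19, 23}.
So G has 3 subgroups of order 4.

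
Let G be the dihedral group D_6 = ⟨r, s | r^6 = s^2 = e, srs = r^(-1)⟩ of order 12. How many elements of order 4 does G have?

0

No element of G has order 4 (even though 4 | 12).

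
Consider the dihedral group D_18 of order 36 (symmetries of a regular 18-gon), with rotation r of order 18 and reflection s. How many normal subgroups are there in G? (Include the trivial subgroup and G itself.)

9

G has 45 subgroups. Checking conjugation-invariance by order — order 1: 1/1 normal; order 2: 1/19 normal; order 3: 1/1 normal; order 4: 0/9 normal; order 6: 1/7 normal; order 9: 1/1 normal; order 12: 0/3 normal; order 18: 3/3 normal; order 36: 1/1 normal.
Total normal subgroups: 9.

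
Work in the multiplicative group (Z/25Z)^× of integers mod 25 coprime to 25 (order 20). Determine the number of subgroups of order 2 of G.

|G| = 20 and 2 | 20, so subgroups of order 2 are possible by Lagrange.
The subgroups of order 2 are: {1, 24}.
So G has 1 subgroup of order 2.

1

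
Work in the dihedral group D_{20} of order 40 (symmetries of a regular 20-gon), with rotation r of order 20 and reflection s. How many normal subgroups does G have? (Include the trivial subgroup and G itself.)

G has 48 subgroups. Checking conjugation-invariance by order — order 1: 1/1 normal; order 2: 1/21 normal; order 4: 1/11 normal; order 5: 1/1 normal; order 8: 0/5 normal; order 10: 1/5 normal; order 20: 3/3 normal; order 40: 1/1 normal.
Total normal subgroups: 9.

9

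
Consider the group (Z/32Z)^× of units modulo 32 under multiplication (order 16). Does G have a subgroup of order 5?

No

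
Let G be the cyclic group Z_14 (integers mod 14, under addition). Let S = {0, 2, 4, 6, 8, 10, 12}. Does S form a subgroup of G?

|S| = 7 divides |G| = 14, consistent with Lagrange.
S contains the identity, every element's inverse is in S, and S is closed under +: it is a subgroup.
In fact S = ⟨2⟩.

Yes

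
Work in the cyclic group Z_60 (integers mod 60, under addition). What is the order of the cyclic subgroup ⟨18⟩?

In Z_60, the order of an element a is n/gcd(a, n).
gcd(18, 60) = 6, so |⟨18⟩| = 60/6 = 10.

10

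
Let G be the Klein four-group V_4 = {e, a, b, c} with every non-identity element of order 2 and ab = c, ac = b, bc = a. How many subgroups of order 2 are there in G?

3

|G| = 4 and 2 | 4, so subgroups of order 2 are possible by Lagrange.
The subgroups of order 2 are: {e, a}; {e, b}; {e, c}.
So G has 3 subgroups of order 2.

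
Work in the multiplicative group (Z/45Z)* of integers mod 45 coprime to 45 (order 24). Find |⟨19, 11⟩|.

|⟨19⟩| = 2 and |⟨11⟩| = 6, so |H| is a multiple of lcm(2, 6) = 6 and divides |G| = 24.
Closing under the operation: H = {1, 4, 11, 14, 16, 19, 26, 29, 31, 34, 41, 44}, so |H| = 12.

12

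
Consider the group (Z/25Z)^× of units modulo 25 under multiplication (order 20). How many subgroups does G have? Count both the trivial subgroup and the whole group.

6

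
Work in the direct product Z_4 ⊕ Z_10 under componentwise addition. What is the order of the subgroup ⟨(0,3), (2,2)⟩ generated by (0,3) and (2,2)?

|⟨(0,3)⟩| = 10 and |⟨(2,2)⟩| = 10, so |H| is a multiple of lcm(10, 10) = 10 and divides |G| = 40.
Closing under the operation: H = {(0,0), (0,1), (0,2), (0,3), (0,4), (0,5), (0,6), (0,7), (0,8), (0,9), (2,0), (2,1), (2,2), (2,3), (2,4), (2,5), (2,6), (2,7), (2,8), (2,9)}, so |H| = 20.

20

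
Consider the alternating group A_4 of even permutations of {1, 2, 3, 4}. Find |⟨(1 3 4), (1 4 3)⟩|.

|⟨(1 3 4)⟩| = 3 and |⟨(1 4 3)⟩| = 3, so |H| is a multiple of lcm(3, 3) = 3 and divides |G| = 12.
Closing under the operation: H = {e, (1 3 4), (1 4 3)}, so |H| = 3.

3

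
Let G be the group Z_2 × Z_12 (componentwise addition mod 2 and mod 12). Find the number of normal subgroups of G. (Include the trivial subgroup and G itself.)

G is abelian, so every subgroup is normal.
G has 16 subgroups in total, hence 16 normal subgroups.

16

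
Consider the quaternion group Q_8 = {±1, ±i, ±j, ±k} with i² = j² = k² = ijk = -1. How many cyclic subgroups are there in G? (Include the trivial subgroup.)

5

Group the elements of G by the cyclic subgroup they generate; each cyclic subgroup of order d accounts for φ(d) elements.
Cyclic subgroups by order — order 1: 1; order 2: 1; order 4: 3.
Total: 5.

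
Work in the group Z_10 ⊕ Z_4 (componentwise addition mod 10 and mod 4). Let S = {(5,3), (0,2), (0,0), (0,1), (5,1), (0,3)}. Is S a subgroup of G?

No

|S| = 6 does not divide |G| = 40, so by Lagrange S is not a subgroup.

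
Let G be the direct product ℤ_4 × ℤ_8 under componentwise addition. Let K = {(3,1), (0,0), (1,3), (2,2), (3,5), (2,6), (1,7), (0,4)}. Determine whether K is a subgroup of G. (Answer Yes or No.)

Yes

|K| = 8 divides |G| = 32, consistent with Lagrange.
K contains the identity, every element's inverse is in K, and K is closed under +: it is a subgroup.
In fact K = ⟨(3,1)⟩.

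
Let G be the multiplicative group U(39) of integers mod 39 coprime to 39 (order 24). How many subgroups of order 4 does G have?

|G| = 24 and 4 | 24, so subgroups of order 4 are possible by Lagrange.
The subgroups of order 4 are: {1, 14, 25, 38}; {1, 25, 31, 34}; {1, 5, 8, 25}.
So G has 3 subgroups of order 4.

3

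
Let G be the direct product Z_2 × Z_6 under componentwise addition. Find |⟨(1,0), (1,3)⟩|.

|⟨(1,0)⟩| = 2 and |⟨(1,3)⟩| = 2, so |H| is a multiple of lcm(2, 2) = 2 and divides |G| = 12.
Closing under the operation: H = {(0,0), (0,3), (1,0), (1,3)}, so |H| = 4.

4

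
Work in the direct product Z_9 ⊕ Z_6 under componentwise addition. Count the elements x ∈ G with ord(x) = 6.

An element (a,b) has order lcm(ord(a), ord(b)); count pairs with lcm equal to 6.
Enumerating gives 8 such elements.

8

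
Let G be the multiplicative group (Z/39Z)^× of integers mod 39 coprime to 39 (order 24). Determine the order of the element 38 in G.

Compute successive powers of 38 mod 39: 38, 1; 38^2 ≡ 1 (mod 39).
So |⟨38⟩| = 2.

2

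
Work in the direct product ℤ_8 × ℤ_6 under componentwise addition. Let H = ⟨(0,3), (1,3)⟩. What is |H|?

16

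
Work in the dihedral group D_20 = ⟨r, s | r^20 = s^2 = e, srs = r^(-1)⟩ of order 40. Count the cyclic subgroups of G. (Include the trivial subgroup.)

26

Group the elements of G by the cyclic subgroup they generate; each cyclic subgroup of order d accounts for φ(d) elements.
Cyclic subgroups by order — order 1: 1; order 2: 21; order 4: 1; order 5: 1; order 10: 1; order 20: 1.
Total: 26.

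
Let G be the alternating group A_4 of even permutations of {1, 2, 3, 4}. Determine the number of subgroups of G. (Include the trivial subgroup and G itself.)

|G| = 12, so by Lagrange every subgroup order divides 12. Divisors: 1, 2, 3, 4, 6, 12.
Subgroups by order — order 1: 1; order 2: 3; order 3: 4; order 4: 1; order 6: 0; order 12: 1.
Total: 1 + 3 + 4 + 1 + 0 + 1 = 10.

10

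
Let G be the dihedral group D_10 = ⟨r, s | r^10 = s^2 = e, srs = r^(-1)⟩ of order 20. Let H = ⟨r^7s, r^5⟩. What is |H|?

4

|⟨r^7s⟩| = 2 and |⟨r^5⟩| = 2, so |H| is a multiple of lcm(2, 2) = 2 and divides |G| = 20.
Closing under the operation: H = {e, r^5, r^2s, r^7s}, so |H| = 4.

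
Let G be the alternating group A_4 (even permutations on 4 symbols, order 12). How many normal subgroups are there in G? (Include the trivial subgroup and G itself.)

3

G has 10 subgroups. Checking conjugation-invariance by order — order 1: 1/1 normal; order 2: 0/3 normal; order 3: 0/4 normal; order 4: 1/1 normal; order 12: 1/1 normal.
Total normal subgroups: 3.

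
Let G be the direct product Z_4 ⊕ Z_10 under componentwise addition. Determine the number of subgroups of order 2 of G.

3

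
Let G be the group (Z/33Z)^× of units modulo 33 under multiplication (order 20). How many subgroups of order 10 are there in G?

3

|G| = 20 and 10 | 20, so subgroups of order 10 are possible by Lagrange.
The subgroups of order 10 are: {1, 4, 7, 10, 13, 16, 19, 25, 28, 31}; {1, 4, 5, 14, 16, 20, 23, 25, 26, 31}; {1, 2, 4, 8, 16, 17, 25, 29, 31, 32}.
So G has 3 subgroups of order 10.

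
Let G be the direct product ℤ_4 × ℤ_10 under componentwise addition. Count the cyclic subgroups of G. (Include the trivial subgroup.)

A cyclic subgroup of order d is generated by each of its φ(d) elements of order d, so the cyclic subgroups of order d number (#elements of order d)/φ(d).
Cyclic subgroups by order — order 1: 1; order 2: 3; order 4: 2; order 5: 1; order 10: 3; order 20: 2.
Total: 12.

12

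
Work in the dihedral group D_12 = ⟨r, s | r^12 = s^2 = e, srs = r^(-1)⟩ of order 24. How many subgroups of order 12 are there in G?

|G| = 24 and 12 | 24, so subgroups of order 12 are possible by Lagrange.
The subgroups of order 12 are: {e, r, r^2, r^3, r^4, r^5, r^6, r^7, r^8, r^9, r^10, r^11}; {e, r^2, r^4, r^6, r^8, r^10, s, r^2s, r^4s, r^6s, r^8s, r^10s}; {e, r^2, r^4, r^6, r^8, r^10, rs, r^3s, r^5s, r^7s, r^9s, r^11s}.
So G has 3 subgroups of order 12.

3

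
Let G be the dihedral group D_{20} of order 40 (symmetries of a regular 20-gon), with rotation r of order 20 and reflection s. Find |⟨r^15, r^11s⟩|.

8

|⟨r^15⟩| = 4 and |⟨r^11s⟩| = 2, so |H| is a multiple of lcm(4, 2) = 4 and divides |G| = 40.
Closing under the operation: H = {e, r^5, r^10, r^15, rs, r^6s, r^11s, r^16s}, so |H| = 8.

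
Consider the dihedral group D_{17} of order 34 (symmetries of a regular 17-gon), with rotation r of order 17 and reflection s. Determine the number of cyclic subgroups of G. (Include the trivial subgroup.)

19

Each element a generates a cyclic subgroup ⟨a⟩; distinct elements may generate the same one (a cyclic group of order d has φ(d) generators).
Cyclic subgroups by order — order 1: 1; order 2: 17; order 17: 1.
Total: 19.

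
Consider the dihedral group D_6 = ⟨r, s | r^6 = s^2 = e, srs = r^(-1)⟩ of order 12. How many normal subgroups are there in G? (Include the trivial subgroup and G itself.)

7

G has 16 subgroups. Checking conjugation-invariance by order — order 1: 1/1 normal; order 2: 1/7 normal; order 3: 1/1 normal; order 4: 0/3 normal; order 6: 3/3 normal; order 12: 1/1 normal.
Total normal subgroups: 7.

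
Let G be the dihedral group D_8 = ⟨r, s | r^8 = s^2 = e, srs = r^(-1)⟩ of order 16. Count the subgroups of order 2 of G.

9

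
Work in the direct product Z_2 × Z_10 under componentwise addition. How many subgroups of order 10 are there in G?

3

|G| = 20 and 10 | 20, so subgroups of order 10 are possible by Lagrange.
The subgroups of order 10 are: {(0,0), (0,1), (0,2), (0,3), (0,4), (0,5), (0,6), (0,7), (0,8), (0,9)}; {(0,0), (0,2), (0,4), (0,6), (0,8), (1,0), (1,2), (1,4), (1,6), (1,8)}; {(0,0), (0,2), (0,4), (0,6), (0,8), (1,1), (1,3), (1,5), (1,7), (1,9)}.
So G has 3 subgroups of order 10.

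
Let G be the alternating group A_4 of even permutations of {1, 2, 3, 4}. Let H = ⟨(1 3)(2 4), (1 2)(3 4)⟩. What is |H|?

|⟨(1 3)(2 4)⟩| = 2 and |⟨(1 2)(3 4)⟩| = 2, so |H| is a multiple of lcm(2, 2) = 2 and divides |G| = 12.
Closing under the operation: H = {e, (1 2)(3 4), (1 3)(2 4), (1 4)(2 3)}, so |H| = 4.

4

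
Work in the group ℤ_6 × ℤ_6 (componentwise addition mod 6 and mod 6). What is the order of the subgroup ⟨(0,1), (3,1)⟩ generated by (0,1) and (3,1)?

|⟨(0,1)⟩| = 6 and |⟨(3,1)⟩| = 6, so |H| is a multiple of lcm(6, 6) = 6 and divides |G| = 36.
Closing under the operation: H = {(0,0), (0,1), (0,2), (0,3), (0,4), (0,5), (3,0), (3,1), (3,2), (3,3), (3,4), (3,5)}, so |H| = 12.

12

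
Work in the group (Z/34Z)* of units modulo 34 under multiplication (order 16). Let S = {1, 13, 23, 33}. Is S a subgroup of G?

13 ∈ S but its inverse 21 ∉ S, so S is not a subgroup.

No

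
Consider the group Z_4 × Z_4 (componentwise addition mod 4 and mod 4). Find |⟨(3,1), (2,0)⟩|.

|⟨(3,1)⟩| = 4 and |⟨(2,0)⟩| = 2, so |H| is a multiple of lcm(4, 2) = 4 and divides |G| = 16.
Closing under the operation: H = {(0,0), (0,2), (1,1), (1,3), (2,0), (2,2), (3,1), (3,3)}, so |H| = 8.

8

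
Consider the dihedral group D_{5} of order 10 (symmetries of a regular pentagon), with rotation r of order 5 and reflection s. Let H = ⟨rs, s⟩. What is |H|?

|⟨rs⟩| = 2 and |⟨s⟩| = 2, so |H| is a multiple of lcm(2, 2) = 2 and divides |G| = 10.
Closing {rs, s} under the group operation gives all of G, so |H| = 10.

10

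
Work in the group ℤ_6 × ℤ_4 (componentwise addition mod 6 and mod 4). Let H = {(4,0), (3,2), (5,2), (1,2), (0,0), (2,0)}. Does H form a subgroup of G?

|H| = 6 divides |G| = 24, consistent with Lagrange.
H contains the identity, every element's inverse is in H, and H is closed under +: it is a subgroup.
In fact H = ⟨(1,2)⟩.

Yes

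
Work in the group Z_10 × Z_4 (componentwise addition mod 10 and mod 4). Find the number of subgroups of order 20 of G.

3

|G| = 40 and 20 | 40, so subgroups of order 20 are possible by Lagrange.
The subgroups of order 20 are: {(0,0), (0,1), (0,2), (0,3), (2,0), (2,1), (2,2), (2,3), (4,0), (4,1), (4,2), (4,3), (6,0), (6,1), (6,2), (6,3), (8,0), (8,1), (8,2), (8,3)}; {(0,0), (0,2), (1,0), (1,2), (2,0), (2,2), (3,0), (3,2), (4,0), (4,2), (5,0), (5,2), (6,0), (6,2), (7,0), (7,2), (8,0), (8,2), (9,0), (9,2)}; {(0,0), (0,2), (1,1), (1,3), (2,0), (2,2), (3,1), (3,3), (4,0), (4,2), (5,1), (5,3), (6,0), (6,2), (7,1), (7,3), (8,0), (8,2), (9,1), (9,3)}.
So G has 3 subgroups of order 20.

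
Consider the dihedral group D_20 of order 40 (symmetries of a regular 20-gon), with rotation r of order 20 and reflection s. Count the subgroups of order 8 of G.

5

|G| = 40 and 8 | 40, so subgroups of order 8 are possible by Lagrange.
The subgroups of order 8 are: {e, r^5, r^10, r^15, s, r^5s, r^10s, r^15s}; {e, r^5, r^10, r^15, rs, r^6s, r^11s, r^16s}; {e, r^5, r^10, r^15, r^2s, r^7s, r^12s, r^17s}; {e, r^5, r^10, r^15, r^3s, r^8s, r^13s, r^18s}; … (5 in all).
So G has 5 subgroups of order 8.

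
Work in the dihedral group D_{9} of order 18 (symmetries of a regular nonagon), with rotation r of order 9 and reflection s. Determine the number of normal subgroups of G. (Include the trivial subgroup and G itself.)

4

G has 16 subgroups. Checking conjugation-invariance by order — order 1: 1/1 normal; order 2: 0/9 normal; order 3: 1/1 normal; order 6: 0/3 normal; order 9: 1/1 normal; order 18: 1/1 normal.
Total normal subgroups: 4.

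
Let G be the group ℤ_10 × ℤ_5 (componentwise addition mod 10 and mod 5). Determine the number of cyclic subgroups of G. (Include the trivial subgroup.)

Group the elements of G by the cyclic subgroup they generate; each cyclic subgroup of order d accounts for φ(d) elements.
Cyclic subgroups by order — order 1: 1; order 2: 1; order 5: 6; order 10: 6.
Total: 14.

14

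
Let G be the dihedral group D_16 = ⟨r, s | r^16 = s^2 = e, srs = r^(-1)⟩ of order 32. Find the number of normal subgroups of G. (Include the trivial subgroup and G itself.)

8

G has 36 subgroups. Checking conjugation-invariance by order — order 1: 1/1 normal; order 2: 1/17 normal; order 4: 1/9 normal; order 8: 1/5 normal; order 16: 3/3 normal; order 32: 1/1 normal.
Total normal subgroups: 8.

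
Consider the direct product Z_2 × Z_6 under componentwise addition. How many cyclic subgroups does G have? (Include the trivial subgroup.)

8

A cyclic subgroup of order d is generated by each of its φ(d) elements of order d, so the cyclic subgroups of order d number (#elements of order d)/φ(d).
Cyclic subgroups by order — order 1: 1; order 2: 3; order 3: 1; order 6: 3.
Total: 8.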